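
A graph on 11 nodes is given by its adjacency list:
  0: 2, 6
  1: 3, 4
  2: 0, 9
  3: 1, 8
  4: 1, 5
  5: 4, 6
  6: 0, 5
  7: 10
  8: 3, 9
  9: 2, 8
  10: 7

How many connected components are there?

Starting from 7 we can reach 7, 10. That is one component of size 2.
Starting from 0 we can reach 0, 1, 2, 3, 4, 5, 6, 8, 9. That is one component of size 9.
Total: 2 components.

2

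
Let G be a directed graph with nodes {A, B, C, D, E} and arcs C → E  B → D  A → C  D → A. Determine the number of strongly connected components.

{A} is an SCC by itself.
{D} is an SCC by itself.
{B} is an SCC by itself.
{C} is an SCC by itself.
{E} is an SCC by itself.
That gives 5 strongly connected components.

5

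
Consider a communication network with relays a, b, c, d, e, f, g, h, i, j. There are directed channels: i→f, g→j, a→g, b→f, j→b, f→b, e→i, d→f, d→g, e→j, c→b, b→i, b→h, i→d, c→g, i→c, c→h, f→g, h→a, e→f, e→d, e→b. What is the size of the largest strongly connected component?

9

{a, b, c, d, f, g, h, i, j} are all mutually reachable — one SCC of size 9.
{e} is an SCC by itself.
The largest has 9 vertices.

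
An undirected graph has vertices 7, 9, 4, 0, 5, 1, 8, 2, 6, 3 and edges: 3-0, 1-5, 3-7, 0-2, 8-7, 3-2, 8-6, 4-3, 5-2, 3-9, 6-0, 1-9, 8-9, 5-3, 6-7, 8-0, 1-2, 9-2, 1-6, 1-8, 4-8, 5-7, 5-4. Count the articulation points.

0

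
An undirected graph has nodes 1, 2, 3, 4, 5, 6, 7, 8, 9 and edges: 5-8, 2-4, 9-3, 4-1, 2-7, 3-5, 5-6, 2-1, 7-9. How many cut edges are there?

6

The edges on the cycle 2-4-1-2 are not bridges since each lies on that cycle.
But removing 7-9 disconnects 7 from 9; removing 2-7 disconnects 2 from 7; removing 9-3 disconnects 9 from 3; removing 5-8 disconnects 5 from 8 — these are bridges.
In total 6 edges are bridges.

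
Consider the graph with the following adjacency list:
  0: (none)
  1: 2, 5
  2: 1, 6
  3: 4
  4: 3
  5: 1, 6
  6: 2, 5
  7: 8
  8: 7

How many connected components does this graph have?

4

0 is isolated — a component by itself.
Starting from 3 we can reach 3, 4. That is one component of size 2.
Starting from 7 we can reach 7, 8. That is one component of size 2.
Starting from 1 we can reach 1, 2, 5, 6. That is one component of size 4.
Total: 4 components.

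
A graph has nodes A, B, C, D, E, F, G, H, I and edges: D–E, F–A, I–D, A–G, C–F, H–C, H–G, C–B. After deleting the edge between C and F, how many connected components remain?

2

C and F are still connected via C-H-G-A-F, so the component count stays at 2.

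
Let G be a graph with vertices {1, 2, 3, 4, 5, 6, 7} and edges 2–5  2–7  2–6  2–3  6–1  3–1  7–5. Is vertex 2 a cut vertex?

Deleting 2 raises the number of components from 2 to 3, so 2 is a cut vertex.

Yes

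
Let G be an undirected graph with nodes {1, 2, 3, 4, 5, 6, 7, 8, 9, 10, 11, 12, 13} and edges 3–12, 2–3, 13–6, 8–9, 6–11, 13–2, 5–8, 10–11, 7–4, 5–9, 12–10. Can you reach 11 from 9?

No

The component containing 9 is {5, 8, 9}, and 11 is not in it.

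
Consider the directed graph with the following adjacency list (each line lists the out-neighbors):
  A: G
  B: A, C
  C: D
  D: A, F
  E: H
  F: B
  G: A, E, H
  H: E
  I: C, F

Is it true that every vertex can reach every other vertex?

No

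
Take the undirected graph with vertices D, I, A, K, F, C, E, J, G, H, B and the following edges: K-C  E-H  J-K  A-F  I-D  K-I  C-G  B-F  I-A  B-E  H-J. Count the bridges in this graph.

The edges on the cycle B-E-H-J-K-I-A-F-B are not bridges since each lies on that cycle.
But removing C-G disconnects C from G; removing D-I disconnects D from I; removing C-K disconnects C from K — these are bridges.
That makes 3 bridges.

3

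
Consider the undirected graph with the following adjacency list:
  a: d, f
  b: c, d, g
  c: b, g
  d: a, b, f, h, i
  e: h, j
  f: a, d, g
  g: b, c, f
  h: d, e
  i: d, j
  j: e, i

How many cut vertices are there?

1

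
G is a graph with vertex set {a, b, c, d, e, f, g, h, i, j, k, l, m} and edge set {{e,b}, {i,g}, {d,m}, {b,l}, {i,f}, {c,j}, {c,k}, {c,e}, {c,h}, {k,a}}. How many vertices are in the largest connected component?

8

Starting from d we can reach d, m. That is one component of size 2.
Starting from f we can reach f, g, i. That is one component of size 3.
Starting from a we can reach a, b, c, e, h, j, k, l. That is one component of size 8.
The largest has 8 vertices.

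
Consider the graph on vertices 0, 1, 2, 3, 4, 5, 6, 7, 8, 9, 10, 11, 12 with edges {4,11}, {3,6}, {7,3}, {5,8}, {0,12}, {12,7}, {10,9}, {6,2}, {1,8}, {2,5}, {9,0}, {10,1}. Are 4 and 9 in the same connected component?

No

The component containing 4 is {4, 11}, and 9 is not in it.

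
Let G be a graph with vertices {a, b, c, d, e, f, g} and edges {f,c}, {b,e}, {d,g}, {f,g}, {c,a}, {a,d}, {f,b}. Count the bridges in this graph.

2

The edges on the cycle f-c-a-d-g-f are not bridges since each lies on that cycle.
But removing b—e disconnects b from e; removing f—b disconnects f from b — these are bridges.
That makes 2 bridges.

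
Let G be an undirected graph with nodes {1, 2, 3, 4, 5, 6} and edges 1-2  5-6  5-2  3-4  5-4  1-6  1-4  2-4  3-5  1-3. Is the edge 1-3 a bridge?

After removing 1-3, the path 1-4-3 still connects them, so the edge is not a bridge.

No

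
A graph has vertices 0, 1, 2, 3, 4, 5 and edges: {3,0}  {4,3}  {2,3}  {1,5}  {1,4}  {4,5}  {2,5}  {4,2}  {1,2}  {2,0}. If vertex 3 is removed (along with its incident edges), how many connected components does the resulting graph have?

1

With 3 gone, the remaining components are: {0, 1, 2, 4, 5}.
That is 1 component.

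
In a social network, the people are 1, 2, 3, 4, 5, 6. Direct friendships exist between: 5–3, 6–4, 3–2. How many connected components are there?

3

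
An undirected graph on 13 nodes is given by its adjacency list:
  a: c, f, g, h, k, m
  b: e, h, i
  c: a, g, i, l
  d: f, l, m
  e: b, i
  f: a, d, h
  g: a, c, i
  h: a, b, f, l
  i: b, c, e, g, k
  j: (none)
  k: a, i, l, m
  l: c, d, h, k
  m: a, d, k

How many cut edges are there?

The edges on the cycle c-l-d-f-h-b-e-i-c are not bridges since each lies on that cycle.
Every edge lies on some cycle, so there are no bridges.

0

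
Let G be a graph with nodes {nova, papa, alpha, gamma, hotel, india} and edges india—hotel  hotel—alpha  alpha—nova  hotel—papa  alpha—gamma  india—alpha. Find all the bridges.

The edges on the cycle india-hotel-alpha-india are not bridges since each lies on that cycle.
But removing alpha—nova disconnects alpha from nova; removing hotel—papa disconnects hotel from papa; removing alpha—gamma disconnects alpha from gamma — these are bridges.

alpha-gamma, alpha-nova, hotel-papa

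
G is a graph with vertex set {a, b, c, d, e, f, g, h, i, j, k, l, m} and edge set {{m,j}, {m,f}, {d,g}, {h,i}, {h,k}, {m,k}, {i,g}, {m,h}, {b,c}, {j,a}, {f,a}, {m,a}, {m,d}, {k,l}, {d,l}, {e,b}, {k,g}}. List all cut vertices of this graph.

b, m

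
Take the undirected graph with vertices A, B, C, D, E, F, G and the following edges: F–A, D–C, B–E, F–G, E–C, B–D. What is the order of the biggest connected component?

Starting from A we can reach A, F, G. That is one component of size 3.
Starting from B we can reach B, C, D, E. That is one component of size 4.
The largest has 4 vertices.

4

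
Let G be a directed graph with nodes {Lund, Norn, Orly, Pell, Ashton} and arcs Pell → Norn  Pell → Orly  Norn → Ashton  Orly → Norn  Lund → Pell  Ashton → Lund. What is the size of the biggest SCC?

{Lund, Norn, Orly, Pell, Ashton} are all mutually reachable — one SCC of size 5.
The largest has 5 vertices.

5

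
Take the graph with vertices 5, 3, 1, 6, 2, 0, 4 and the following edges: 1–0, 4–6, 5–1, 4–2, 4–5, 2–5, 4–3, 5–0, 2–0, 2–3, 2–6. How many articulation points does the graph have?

0

Removing 0, for instance, still leaves 1 component. No single vertex removal increases the component count — the graph has no articulation points.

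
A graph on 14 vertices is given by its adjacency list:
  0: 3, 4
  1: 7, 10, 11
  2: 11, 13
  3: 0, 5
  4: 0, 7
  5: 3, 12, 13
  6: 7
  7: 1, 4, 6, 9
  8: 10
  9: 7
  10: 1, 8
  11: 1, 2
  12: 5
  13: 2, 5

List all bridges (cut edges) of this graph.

The edges on the cycle 3-0-4-7-1-11-2-13-5-3 are not bridges since each lies on that cycle.
But removing 6-7 disconnects 6 from 7; removing 1-10 disconnects 1 from 10; removing 5-12 disconnects 5 from 12; removing 10-8 disconnects 10 from 8 — these are bridges.
In total 5 edges are bridges.

1-10, 10-8, 12-5, 6-7, 7-9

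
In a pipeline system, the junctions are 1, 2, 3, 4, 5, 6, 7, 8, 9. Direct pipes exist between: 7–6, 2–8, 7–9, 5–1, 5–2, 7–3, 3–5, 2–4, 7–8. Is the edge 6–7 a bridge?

Removing 6–7 leaves no path between 6 and 7: the component count goes from 1 to 2. So it is a bridge.

Yes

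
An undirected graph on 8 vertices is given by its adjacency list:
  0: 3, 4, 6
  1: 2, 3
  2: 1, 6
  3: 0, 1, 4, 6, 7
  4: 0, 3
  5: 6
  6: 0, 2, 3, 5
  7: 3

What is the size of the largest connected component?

Starting from 0 we can reach 0, 1, 2, 3, 4, 5, 6, 7. That is one component of size 8.
The largest has 8 vertices.

8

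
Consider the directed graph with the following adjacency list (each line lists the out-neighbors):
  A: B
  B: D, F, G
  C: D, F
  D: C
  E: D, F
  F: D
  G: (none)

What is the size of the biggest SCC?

3

{C, D, F} are all mutually reachable — one SCC of size 3.
{B} is an SCC by itself.
{A} is an SCC by itself.
{G} is an SCC by itself.
{E} is an SCC by itself.
The largest has 3 vertices.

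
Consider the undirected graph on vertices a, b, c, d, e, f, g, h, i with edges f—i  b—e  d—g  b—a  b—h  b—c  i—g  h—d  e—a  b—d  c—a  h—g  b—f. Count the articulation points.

Removing b increases the component count from 1 to 2, so b is a cut vertex.
By contrast removing a leaves 1 component; it is not a cut vertex. No other vertex is a cut vertex either.

1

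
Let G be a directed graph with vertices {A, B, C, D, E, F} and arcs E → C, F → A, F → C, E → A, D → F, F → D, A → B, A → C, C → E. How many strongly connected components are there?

3

{A, C, E} are all mutually reachable — one SCC of size 3.
{D, F} are all mutually reachable — one SCC of size 2.
{B} is an SCC by itself.
That gives 3 strongly connected components.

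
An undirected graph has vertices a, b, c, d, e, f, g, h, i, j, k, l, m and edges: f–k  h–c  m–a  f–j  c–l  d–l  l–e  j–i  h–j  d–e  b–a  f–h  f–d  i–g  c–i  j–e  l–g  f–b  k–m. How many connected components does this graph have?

1

Starting from a we can reach a, b, c, d, e, f, g, h, i, j, k, l, m. That is one component of size 13.
Total: 1 component.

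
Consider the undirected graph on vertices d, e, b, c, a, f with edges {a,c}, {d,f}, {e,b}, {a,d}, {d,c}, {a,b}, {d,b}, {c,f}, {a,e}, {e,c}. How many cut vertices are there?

Removing a, for instance, still leaves 1 component. No single vertex removal increases the component count — the graph has no articulation points.

0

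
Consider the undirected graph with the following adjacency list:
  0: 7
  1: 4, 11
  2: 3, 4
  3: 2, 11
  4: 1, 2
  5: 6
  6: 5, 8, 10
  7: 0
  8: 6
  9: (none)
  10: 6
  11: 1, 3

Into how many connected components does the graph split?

9 is isolated — a component by itself.
Starting from 0 we can reach 0, 7. That is one component of size 2.
Starting from 5 we can reach 5, 6, 8, 10. That is one component of size 4.
Starting from 1 we can reach 1, 2, 3, 4, 11. That is one component of size 5.
Total: 4 components.

4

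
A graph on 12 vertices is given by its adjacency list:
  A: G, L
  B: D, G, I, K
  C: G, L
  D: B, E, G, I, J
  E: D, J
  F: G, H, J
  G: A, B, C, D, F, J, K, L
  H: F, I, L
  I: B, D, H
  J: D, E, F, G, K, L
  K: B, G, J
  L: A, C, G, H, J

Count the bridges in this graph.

0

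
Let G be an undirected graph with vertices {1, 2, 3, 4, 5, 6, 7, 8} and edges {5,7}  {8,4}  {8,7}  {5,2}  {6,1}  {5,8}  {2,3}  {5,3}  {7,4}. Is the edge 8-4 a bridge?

After removing 8-4, the path 8-7-4 still connects them, so the edge is not a bridge.

No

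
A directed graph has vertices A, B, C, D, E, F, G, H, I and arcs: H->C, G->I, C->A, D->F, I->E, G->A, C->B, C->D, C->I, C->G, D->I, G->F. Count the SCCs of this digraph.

9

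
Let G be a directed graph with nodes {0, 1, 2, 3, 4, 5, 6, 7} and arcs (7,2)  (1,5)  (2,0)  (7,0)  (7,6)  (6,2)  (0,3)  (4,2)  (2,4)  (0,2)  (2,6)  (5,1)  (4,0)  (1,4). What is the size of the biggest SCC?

4

{0, 2, 4, 6} are all mutually reachable — one SCC of size 4.
{1, 5} are all mutually reachable — one SCC of size 2.
{7} is an SCC by itself.
{3} is an SCC by itself.
The largest has 4 vertices.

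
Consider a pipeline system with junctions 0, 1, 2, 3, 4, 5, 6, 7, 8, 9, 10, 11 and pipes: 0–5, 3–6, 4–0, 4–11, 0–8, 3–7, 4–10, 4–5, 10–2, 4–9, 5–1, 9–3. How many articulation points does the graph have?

6

Removing 0 increases the component count from 1 to 2, so 0 is a cut vertex.
Removing 3 increases the component count from 1 to 3, so 3 is a cut vertex.
Removing 4 increases the component count from 1 to 4, so 4 is a cut vertex.
Likewise 5, 9, 10 are cut vertices.
By contrast removing 6 leaves 1 component; it is not a cut vertex. No other vertex is a cut vertex either.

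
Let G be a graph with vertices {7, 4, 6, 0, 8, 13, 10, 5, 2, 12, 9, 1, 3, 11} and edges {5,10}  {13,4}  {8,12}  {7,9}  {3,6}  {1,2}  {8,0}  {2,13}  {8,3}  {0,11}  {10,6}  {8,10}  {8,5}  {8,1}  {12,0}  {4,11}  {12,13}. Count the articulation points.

Removing 8 increases the component count from 2 to 3, so 8 is a cut vertex.
By contrast removing 12 leaves 2 components; it is not a cut vertex. No other vertex is a cut vertex either.

1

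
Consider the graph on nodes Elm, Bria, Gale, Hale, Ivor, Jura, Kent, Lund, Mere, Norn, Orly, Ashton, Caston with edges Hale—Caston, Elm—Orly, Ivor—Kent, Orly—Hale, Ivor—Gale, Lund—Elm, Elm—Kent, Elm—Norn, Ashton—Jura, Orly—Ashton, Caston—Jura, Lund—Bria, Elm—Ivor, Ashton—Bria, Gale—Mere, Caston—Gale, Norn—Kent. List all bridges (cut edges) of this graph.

Gale-Mere

The edges on the cycle Orly-Ashton-Jura-Caston-Hale-Orly are not bridges since each lies on that cycle.
But removing Gale—Mere disconnects Gale from Mere — this is a bridge.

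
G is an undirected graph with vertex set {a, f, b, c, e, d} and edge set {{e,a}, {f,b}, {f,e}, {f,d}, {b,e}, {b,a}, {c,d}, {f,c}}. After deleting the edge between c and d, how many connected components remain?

1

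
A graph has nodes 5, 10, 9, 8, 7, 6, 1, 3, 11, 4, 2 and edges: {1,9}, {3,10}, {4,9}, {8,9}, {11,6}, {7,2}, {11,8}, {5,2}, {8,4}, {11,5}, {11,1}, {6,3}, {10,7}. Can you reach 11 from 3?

From 3 we can reach 1, 2, 3, 4, 5, 6, 7, 8, 9, 10, 11, which includes 11.

Yes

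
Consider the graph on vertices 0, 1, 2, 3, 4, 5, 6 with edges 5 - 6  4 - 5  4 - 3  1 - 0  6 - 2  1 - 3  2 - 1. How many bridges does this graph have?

The edges on the cycle 4-5-6-2-1-3-4 are not bridges since each lies on that cycle.
But removing 1 - 0 disconnects 1 from 0 — this is a bridge.

1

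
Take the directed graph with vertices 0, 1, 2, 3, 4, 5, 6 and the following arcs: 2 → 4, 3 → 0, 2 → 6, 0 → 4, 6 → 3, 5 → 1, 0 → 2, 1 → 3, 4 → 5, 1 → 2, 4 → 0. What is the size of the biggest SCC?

7

{0, 1, 2, 3, 4, 5, 6} are all mutually reachable — one SCC of size 7.
The largest has 7 vertices.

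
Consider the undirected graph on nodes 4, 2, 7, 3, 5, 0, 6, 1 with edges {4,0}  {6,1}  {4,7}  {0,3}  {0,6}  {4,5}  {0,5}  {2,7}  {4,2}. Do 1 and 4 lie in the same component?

From 1 we can reach 0, 1, 2, 3, 4, 5, 6, 7, which includes 4.

Yes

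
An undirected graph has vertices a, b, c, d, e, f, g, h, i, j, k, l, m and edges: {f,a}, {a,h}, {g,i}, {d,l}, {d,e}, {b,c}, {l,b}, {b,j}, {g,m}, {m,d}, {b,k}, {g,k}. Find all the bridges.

The edges on the cycle g-m-d-l-b-k-g are not bridges since each lies on that cycle.
But removing a - h disconnects a from h; removing d - e disconnects d from e; removing j - b disconnects j from b; removing g - i disconnects g from i — these are bridges.
In total 6 edges are bridges.

a-f, a-h, b-c, b-j, d-e, g-i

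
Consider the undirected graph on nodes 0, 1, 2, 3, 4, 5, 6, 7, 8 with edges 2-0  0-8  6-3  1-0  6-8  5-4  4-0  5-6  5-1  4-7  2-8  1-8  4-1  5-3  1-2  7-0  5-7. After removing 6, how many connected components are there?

1

With 6 gone, the remaining components are: {0, 1, 2, 3, 4, 5, 7, 8}.
That is 1 component.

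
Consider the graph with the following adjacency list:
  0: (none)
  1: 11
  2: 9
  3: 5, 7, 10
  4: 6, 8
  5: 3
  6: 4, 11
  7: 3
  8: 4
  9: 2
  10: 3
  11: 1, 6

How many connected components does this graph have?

0 is isolated — a component by itself.
Starting from 2 we can reach 2, 9. That is one component of size 2.
Starting from 3 we can reach 3, 5, 7, 10. That is one component of size 4.
Starting from 1 we can reach 1, 4, 6, 8, 11. That is one component of size 5.
Total: 4 components.

4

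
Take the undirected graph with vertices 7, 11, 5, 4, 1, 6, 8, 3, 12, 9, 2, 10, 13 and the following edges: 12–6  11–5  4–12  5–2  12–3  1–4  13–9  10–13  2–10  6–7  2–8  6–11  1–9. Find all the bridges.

12-3, 2-8, 6-7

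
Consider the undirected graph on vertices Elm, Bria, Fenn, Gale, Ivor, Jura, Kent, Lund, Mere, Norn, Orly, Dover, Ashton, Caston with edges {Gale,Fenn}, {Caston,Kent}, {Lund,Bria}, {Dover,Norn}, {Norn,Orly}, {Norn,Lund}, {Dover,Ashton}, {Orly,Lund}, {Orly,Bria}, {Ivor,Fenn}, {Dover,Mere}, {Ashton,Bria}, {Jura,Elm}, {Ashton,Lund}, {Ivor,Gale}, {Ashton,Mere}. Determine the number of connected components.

4

Starting from Kent we can reach Kent, Caston. That is one component of size 2.
Starting from Elm we can reach Elm, Jura. That is one component of size 2.
Starting from Fenn we can reach Fenn, Gale, Ivor. That is one component of size 3.
Starting from Bria we can reach Bria, Lund, Mere, Norn, Orly, Dover, Ashton. That is one component of size 7.
Total: 4 components.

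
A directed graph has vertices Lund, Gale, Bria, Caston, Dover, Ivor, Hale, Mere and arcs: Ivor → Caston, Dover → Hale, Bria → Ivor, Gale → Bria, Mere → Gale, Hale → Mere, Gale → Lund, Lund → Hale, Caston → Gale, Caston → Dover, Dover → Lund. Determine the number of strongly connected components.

1

{Bria, Gale, Hale, Ivor, Lund, Mere, Dover, Caston} are all mutually reachable — one SCC of size 8.
That gives 1 strongly connected component.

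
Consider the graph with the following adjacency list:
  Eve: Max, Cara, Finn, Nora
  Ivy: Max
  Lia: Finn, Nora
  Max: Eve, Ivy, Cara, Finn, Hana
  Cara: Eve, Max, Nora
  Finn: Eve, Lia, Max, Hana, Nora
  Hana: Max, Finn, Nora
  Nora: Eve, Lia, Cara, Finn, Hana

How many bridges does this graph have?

The edges on the cycle Max-Cara-Eve-Max are not bridges since each lies on that cycle.
But removing Max-Ivy disconnects Max from Ivy — this is a bridge.

1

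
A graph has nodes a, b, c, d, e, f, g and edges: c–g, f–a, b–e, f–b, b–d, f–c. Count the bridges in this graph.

6

removing d–b disconnects d from b; removing b–e disconnects b from e; removing f–a disconnects f from a; removing c–g disconnects c from g — these are bridges.
In total 6 edges are bridges.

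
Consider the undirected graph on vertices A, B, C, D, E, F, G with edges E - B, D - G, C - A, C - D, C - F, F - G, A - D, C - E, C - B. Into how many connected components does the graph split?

Starting from A we can reach A, B, C, D, E, F, G. That is one component of size 7.
Total: 1 component.

1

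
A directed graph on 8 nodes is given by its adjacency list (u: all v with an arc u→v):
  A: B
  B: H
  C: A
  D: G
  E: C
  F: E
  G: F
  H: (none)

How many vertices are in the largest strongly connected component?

{G} is an SCC by itself.
{E} is an SCC by itself.
{H} is an SCC by itself.
{C} is an SCC by itself.
{D} is an SCC by itself.
(and 3 more singleton SCCs)
The largest has 1 vertex.

1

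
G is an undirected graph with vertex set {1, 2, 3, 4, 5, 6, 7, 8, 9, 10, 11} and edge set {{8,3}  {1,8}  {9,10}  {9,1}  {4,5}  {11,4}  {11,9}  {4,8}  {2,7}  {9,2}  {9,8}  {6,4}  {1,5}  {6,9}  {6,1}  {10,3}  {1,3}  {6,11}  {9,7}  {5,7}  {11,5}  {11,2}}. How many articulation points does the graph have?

Removing 9, for instance, still leaves 1 component. No single vertex removal increases the component count — the graph has no articulation points.

0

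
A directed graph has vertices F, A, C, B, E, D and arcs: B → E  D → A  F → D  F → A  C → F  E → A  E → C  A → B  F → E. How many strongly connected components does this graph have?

1

{A, B, C, D, E, F} are all mutually reachable — one SCC of size 6.
That gives 1 strongly connected component.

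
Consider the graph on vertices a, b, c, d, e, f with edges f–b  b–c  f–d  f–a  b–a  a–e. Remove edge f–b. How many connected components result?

f and b are still connected via f-a-b, so the component count stays at 1.

1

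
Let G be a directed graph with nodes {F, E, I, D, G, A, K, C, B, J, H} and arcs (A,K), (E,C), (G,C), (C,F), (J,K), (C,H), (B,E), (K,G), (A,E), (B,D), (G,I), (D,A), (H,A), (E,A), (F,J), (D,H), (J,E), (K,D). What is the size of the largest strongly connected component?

9

{A, C, D, E, F, G, H, J, K} are all mutually reachable — one SCC of size 9.
{I} is an SCC by itself.
{B} is an SCC by itself.
The largest has 9 vertices.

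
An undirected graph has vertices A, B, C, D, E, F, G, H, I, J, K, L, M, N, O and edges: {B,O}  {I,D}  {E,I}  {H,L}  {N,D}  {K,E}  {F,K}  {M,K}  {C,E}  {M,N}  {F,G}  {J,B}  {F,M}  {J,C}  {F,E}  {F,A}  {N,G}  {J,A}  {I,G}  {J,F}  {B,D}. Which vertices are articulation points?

Removing B increases the component count from 2 to 3, so B is a cut vertex.
By contrast removing N leaves 2 components; it is not a cut vertex. No other vertex is a cut vertex either.

B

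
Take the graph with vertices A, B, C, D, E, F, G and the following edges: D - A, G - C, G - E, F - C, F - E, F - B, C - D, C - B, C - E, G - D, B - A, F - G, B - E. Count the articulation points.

0

Removing G, for instance, still leaves 1 component. No single vertex removal increases the component count — the graph has no articulation points.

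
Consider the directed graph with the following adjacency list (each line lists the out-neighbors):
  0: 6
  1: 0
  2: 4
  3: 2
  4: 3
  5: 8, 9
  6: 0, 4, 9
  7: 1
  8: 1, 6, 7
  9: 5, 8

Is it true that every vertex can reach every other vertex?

There is no directed path from 4 to 9, so the graph is not strongly connected.

No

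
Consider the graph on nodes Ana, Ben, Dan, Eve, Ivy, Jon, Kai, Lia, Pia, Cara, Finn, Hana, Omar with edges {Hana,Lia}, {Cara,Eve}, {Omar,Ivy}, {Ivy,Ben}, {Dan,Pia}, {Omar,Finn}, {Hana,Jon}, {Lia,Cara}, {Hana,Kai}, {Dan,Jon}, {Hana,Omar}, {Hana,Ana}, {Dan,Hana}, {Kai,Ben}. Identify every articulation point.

Removing Dan increases the component count from 1 to 2, so Dan is a cut vertex.
Removing Lia increases the component count from 1 to 2, so Lia is a cut vertex.
Removing Cara increases the component count from 1 to 2, so Cara is a cut vertex.
Likewise Hana, Omar are cut vertices.
By contrast removing Finn leaves 1 component; it is not a cut vertex. No other vertex is a cut vertex either.

Dan, Lia, Cara, Hana, Omar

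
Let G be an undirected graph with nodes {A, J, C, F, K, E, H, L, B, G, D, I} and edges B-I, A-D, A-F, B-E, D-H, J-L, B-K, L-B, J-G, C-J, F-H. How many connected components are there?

Starting from A we can reach A, D, F, H. That is one component of size 4.
Starting from B we can reach B, C, E, G, I, J, K, L. That is one component of size 8.
Total: 2 components.

2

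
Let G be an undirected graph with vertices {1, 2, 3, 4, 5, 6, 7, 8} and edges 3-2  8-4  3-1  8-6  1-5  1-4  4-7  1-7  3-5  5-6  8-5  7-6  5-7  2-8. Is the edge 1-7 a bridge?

After removing 1-7, the path 1-5-7 still connects them, so the edge is not a bridge.

No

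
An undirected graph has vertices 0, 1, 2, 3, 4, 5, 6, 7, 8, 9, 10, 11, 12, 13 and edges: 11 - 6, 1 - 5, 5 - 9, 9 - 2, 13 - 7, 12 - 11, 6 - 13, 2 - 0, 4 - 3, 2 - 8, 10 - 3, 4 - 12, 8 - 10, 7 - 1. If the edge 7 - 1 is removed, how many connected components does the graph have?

1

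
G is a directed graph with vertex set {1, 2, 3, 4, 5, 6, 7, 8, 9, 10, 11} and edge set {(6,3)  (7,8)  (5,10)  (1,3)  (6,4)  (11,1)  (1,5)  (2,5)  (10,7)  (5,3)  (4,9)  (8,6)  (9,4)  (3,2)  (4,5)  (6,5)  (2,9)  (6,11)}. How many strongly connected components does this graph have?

1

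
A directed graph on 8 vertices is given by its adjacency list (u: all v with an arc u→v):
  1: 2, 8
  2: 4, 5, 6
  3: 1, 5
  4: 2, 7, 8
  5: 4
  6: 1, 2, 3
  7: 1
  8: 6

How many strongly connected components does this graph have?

1

{1, 2, 3, 4, 5, 6, 7, 8} are all mutually reachable — one SCC of size 8.
That gives 1 strongly connected component.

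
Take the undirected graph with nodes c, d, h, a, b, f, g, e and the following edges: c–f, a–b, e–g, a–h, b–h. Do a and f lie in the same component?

No

The component containing a is {a, b, h}, and f is not in it.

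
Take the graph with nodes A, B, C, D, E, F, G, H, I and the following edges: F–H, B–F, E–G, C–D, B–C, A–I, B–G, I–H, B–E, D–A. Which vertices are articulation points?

B

Removing B increases the component count from 1 to 2, so B is a cut vertex.
By contrast removing F leaves 1 component; it is not a cut vertex. No other vertex is a cut vertex either.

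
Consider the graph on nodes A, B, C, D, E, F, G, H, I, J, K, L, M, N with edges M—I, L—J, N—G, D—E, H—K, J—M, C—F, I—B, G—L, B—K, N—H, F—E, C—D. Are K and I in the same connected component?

Yes

From K we can reach B, G, H, I, J, K, L, M, N, which includes I.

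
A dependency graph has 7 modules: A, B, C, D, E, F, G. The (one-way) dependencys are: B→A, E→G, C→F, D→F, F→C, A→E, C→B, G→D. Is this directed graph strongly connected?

From C we can reach every vertex (A, B, C, D, E, F, G), and every vertex can reach C (A, B, C, D, E, F, G). So the whole graph is one strongly connected component.

Yes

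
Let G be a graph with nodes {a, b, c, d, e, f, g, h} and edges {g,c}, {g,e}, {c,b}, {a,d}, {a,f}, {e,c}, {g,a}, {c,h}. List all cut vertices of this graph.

a, c, g

Removing a increases the component count from 1 to 3, so a is a cut vertex.
Removing c increases the component count from 1 to 3, so c is a cut vertex.
Removing g increases the component count from 1 to 2, so g is a cut vertex.
By contrast removing e leaves 1 component; it is not a cut vertex. No other vertex is a cut vertex either.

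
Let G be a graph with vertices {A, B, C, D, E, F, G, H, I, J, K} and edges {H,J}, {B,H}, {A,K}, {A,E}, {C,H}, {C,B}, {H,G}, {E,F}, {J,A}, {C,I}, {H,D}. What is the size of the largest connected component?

Starting from A we can reach A, B, C, D, E, F, G, H, I, J, K. That is one component of size 11.
The largest has 11 vertices.

11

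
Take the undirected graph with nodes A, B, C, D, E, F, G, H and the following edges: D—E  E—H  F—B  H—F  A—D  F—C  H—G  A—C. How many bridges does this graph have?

The edges on the cycle A-D-E-H-F-C-A are not bridges since each lies on that cycle.
But removing H—G disconnects H from G; removing F—B disconnects F from B — these are bridges.
That makes 2 bridges.

2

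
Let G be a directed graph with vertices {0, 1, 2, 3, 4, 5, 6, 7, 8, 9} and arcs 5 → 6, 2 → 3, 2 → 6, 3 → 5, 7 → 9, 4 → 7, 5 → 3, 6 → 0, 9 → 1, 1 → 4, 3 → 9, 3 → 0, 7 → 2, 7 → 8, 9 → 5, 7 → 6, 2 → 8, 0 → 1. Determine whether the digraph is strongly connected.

There is no directed path from 8 to 0, so the graph is not strongly connected.

No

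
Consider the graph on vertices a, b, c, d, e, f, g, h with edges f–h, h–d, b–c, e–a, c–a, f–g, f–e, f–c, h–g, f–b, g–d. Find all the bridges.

none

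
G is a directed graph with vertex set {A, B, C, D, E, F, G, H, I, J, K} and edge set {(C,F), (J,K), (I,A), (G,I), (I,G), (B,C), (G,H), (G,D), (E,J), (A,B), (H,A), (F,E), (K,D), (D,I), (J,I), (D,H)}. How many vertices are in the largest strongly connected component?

{A, B, C, D, E, F, G, H, I, J, K} are all mutually reachable — one SCC of size 11.
The largest has 11 vertices.

11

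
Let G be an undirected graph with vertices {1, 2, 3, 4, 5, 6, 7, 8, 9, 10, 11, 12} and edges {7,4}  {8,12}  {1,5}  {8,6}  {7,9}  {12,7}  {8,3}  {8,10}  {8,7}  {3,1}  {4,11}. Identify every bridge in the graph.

1-3, 1-5, 10-8, 11-4, 3-8, 4-7, 6-8, 7-9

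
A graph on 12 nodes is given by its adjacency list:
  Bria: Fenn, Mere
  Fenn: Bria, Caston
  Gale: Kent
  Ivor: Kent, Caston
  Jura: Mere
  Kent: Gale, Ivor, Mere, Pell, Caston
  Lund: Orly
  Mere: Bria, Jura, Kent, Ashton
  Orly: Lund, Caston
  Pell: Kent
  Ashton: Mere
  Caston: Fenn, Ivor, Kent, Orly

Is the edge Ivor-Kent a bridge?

No

After removing Ivor-Kent, the path Ivor-Caston-Kent still connects them, so the edge is not a bridge.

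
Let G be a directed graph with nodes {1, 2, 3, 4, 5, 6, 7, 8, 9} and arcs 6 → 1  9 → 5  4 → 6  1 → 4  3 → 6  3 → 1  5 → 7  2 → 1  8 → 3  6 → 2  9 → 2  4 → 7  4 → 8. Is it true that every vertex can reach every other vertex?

There is no directed path from 5 to 9, so the graph is not strongly connected.

No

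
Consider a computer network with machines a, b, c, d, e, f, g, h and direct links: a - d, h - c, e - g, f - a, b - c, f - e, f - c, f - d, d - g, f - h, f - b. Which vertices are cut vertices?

Removing f increases the component count from 1 to 2, so f is a cut vertex.
By contrast removing b leaves 1 component; it is not a cut vertex. No other vertex is a cut vertex either.

f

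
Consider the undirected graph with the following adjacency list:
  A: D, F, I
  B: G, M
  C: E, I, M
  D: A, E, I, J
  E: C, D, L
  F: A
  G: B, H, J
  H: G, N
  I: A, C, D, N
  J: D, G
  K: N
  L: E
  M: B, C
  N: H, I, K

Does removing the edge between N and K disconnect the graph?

Removing N-K leaves no path between N and K: the component count goes from 1 to 2. So it is a bridge.

Yes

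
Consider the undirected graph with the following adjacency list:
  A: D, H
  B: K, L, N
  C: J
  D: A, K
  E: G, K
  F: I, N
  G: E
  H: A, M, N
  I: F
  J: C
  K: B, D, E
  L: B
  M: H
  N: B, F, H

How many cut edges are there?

The edges on the cycle H-A-D-K-B-N-H are not bridges since each lies on that cycle.
But removing H-M disconnects H from M; removing K-E disconnects K from E; removing G-E disconnects G from E; removing F-N disconnects F from N — these are bridges.
In total 7 edges are bridges.

7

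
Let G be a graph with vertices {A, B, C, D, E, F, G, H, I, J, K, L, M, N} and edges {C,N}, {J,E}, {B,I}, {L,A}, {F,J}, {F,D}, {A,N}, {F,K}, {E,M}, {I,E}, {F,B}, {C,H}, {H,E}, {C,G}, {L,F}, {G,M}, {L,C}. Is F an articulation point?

Deleting F raises the number of components from 1 to 3, so F is a cut vertex.

Yes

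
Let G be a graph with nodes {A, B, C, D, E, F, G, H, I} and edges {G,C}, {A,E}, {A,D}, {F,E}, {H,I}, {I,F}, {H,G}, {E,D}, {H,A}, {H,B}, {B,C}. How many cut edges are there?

0

The edges on the cycle H-I-F-E-D-A-H are not bridges since each lies on that cycle.
Every edge lies on some cycle, so there are no bridges.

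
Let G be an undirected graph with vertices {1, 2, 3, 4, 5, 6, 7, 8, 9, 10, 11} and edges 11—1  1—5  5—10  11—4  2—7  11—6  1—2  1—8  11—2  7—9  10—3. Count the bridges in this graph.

8

The edges on the cycle 11-1-2-11 are not bridges since each lies on that cycle.
But removing 1—8 disconnects 1 from 8; removing 11—6 disconnects 11 from 6; removing 2—7 disconnects 2 from 7; removing 9—7 disconnects 9 from 7 — these are bridges.
In total 8 edges are bridges.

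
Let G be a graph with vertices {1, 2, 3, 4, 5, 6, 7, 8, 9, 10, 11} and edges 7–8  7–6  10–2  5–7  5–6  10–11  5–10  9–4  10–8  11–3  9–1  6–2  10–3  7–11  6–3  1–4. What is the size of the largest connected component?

Starting from 1 we can reach 1, 4, 9. That is one component of size 3.
Starting from 2 we can reach 2, 3, 5, 6, 7, 8, 10, 11. That is one component of size 8.
The largest has 8 vertices.

8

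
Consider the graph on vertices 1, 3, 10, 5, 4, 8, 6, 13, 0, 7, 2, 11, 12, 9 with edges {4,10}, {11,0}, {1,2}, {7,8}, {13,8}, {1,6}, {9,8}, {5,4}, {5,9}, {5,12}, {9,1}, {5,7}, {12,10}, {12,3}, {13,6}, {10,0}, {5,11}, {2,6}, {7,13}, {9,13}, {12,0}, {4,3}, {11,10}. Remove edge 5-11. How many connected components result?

5 and 11 are still connected via 5-12-0-11, so the component count stays at 1.

1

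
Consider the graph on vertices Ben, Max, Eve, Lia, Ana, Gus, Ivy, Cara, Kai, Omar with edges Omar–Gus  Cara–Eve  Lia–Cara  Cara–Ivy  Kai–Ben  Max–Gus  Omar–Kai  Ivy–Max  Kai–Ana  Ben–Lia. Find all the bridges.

Ana-Kai, Cara-Eve

The edges on the cycle Omar-Kai-Ben-Lia-Cara-Ivy-Max-Gus-Omar are not bridges since each lies on that cycle.
But removing Kai–Ana disconnects Kai from Ana; removing Eve–Cara disconnects Eve from Cara — these are bridges.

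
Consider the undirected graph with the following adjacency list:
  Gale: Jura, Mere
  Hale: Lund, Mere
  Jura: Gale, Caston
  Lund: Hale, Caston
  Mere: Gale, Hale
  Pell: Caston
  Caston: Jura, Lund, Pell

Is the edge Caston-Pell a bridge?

Yes

Removing Caston-Pell leaves no path between Caston and Pell: the component count goes from 1 to 2. So it is a bridge.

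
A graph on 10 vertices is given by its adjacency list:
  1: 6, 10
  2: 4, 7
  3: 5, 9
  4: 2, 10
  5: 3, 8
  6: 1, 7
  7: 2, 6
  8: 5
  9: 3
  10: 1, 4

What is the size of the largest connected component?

6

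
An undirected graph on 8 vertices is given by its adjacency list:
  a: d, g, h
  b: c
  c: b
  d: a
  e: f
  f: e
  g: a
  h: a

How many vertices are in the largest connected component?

Starting from e we can reach e, f. That is one component of size 2.
Starting from b we can reach b, c. That is one component of size 2.
Starting from a we can reach a, d, g, h. That is one component of size 4.
The largest has 4 vertices.

4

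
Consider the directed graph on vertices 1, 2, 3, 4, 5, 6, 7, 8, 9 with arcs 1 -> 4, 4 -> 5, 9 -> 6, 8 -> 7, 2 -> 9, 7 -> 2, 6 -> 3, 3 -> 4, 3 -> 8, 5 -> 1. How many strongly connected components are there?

2

{2, 3, 6, 7, 8, 9} are all mutually reachable — one SCC of size 6.
{1, 4, 5} are all mutually reachable — one SCC of size 3.
That gives 2 strongly connected components.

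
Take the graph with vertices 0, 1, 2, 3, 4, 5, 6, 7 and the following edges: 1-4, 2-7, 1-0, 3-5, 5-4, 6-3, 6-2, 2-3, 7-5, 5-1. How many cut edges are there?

1

The edges on the cycle 5-1-4-5 are not bridges since each lies on that cycle.
But removing 0-1 disconnects 0 from 1 — this is a bridge.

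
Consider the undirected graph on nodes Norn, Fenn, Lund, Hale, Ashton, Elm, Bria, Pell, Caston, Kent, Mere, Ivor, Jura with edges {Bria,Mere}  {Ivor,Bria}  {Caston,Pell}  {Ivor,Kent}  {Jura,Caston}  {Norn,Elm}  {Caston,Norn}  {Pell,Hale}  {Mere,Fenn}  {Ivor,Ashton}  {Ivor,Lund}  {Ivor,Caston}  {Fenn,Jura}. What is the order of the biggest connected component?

Starting from Elm we can reach Elm, Bria, Fenn, Hale, Ivor, Jura, Kent, Lund, Mere, Norn, Pell, Ashton, Caston. That is one component of size 13.
The largest has 13 vertices.

13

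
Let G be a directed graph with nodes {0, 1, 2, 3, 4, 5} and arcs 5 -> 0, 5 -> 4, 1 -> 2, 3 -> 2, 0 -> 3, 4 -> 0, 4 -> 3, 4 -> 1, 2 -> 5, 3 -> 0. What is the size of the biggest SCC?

6

{0, 1, 2, 3, 4, 5} are all mutually reachable — one SCC of size 6.
The largest has 6 vertices.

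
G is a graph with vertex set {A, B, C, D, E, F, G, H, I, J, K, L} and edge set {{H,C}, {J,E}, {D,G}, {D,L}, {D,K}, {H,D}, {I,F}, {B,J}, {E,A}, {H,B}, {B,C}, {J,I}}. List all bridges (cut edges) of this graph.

A-E, B-J, D-G, D-H, D-K, D-L, E-J, F-I, I-J

The edges on the cycle H-B-C-H are not bridges since each lies on that cycle.
But removing L-D disconnects L from D; removing D-K disconnects D from K; removing J-E disconnects J from E; removing H-D disconnects H from D — these are bridges.
In total 9 edges are bridges.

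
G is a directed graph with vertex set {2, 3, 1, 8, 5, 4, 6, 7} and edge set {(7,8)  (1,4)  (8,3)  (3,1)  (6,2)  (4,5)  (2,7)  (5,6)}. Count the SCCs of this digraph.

{1, 2, 3, 4, 5, 6, 7, 8} are all mutually reachable — one SCC of size 8.
That gives 1 strongly connected component.

1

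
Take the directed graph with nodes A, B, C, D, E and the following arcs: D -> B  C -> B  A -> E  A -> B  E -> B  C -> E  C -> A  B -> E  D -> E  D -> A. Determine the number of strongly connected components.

4

{B, E} are all mutually reachable — one SCC of size 2.
{D} is an SCC by itself.
{C} is an SCC by itself.
{A} is an SCC by itself.
That gives 4 strongly connected components.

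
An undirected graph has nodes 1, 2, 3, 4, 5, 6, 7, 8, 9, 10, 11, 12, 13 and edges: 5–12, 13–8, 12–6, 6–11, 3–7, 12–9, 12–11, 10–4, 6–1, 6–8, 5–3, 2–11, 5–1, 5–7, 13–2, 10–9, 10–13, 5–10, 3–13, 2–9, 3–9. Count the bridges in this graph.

The edges on the cycle 5-10-13-8-6-12-5 are not bridges since each lies on that cycle.
But removing 4–10 disconnects 4 from 10 — this is a bridge.

1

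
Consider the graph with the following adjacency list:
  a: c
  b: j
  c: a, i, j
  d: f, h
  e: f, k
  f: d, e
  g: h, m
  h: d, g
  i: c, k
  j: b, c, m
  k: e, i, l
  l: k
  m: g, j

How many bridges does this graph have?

The edges on the cycle h-d-f-e-k-i-c-j-m-g-h are not bridges since each lies on that cycle.
But removing b-j disconnects b from j; removing a-c disconnects a from c; removing l-k disconnects l from k — these are bridges.
That makes 3 bridges.

3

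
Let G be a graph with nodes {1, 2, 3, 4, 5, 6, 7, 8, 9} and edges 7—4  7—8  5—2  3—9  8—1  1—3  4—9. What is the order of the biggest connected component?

6 is isolated — a component by itself.
Starting from 2 we can reach 2, 5. That is one component of size 2.
Starting from 1 we can reach 1, 3, 4, 7, 8, 9. That is one component of size 6.
The largest has 6 vertices.

6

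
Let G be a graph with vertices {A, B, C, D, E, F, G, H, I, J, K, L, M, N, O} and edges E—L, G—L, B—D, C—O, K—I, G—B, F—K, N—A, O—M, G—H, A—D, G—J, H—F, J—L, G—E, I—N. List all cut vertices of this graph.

Removing G increases the component count from 2 to 3, so G is a cut vertex.
Removing O increases the component count from 2 to 3, so O is a cut vertex.
By contrast removing H leaves 2 components; it is not a cut vertex. No other vertex is a cut vertex either.

G, O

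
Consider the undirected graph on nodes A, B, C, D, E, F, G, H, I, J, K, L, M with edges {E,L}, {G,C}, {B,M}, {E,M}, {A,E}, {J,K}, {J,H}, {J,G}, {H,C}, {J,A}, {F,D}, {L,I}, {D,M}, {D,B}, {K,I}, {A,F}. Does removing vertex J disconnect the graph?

Yes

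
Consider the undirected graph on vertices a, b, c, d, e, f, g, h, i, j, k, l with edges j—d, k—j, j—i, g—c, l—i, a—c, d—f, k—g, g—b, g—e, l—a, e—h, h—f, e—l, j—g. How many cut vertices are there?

Removing g increases the component count from 1 to 2, so g is a cut vertex.
By contrast removing j leaves 1 component; it is not a cut vertex. No other vertex is a cut vertex either.

1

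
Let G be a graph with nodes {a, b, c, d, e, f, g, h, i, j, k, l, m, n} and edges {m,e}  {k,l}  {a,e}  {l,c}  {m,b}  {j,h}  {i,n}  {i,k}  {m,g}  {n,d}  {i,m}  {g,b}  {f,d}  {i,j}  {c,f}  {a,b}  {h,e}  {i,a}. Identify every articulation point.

i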